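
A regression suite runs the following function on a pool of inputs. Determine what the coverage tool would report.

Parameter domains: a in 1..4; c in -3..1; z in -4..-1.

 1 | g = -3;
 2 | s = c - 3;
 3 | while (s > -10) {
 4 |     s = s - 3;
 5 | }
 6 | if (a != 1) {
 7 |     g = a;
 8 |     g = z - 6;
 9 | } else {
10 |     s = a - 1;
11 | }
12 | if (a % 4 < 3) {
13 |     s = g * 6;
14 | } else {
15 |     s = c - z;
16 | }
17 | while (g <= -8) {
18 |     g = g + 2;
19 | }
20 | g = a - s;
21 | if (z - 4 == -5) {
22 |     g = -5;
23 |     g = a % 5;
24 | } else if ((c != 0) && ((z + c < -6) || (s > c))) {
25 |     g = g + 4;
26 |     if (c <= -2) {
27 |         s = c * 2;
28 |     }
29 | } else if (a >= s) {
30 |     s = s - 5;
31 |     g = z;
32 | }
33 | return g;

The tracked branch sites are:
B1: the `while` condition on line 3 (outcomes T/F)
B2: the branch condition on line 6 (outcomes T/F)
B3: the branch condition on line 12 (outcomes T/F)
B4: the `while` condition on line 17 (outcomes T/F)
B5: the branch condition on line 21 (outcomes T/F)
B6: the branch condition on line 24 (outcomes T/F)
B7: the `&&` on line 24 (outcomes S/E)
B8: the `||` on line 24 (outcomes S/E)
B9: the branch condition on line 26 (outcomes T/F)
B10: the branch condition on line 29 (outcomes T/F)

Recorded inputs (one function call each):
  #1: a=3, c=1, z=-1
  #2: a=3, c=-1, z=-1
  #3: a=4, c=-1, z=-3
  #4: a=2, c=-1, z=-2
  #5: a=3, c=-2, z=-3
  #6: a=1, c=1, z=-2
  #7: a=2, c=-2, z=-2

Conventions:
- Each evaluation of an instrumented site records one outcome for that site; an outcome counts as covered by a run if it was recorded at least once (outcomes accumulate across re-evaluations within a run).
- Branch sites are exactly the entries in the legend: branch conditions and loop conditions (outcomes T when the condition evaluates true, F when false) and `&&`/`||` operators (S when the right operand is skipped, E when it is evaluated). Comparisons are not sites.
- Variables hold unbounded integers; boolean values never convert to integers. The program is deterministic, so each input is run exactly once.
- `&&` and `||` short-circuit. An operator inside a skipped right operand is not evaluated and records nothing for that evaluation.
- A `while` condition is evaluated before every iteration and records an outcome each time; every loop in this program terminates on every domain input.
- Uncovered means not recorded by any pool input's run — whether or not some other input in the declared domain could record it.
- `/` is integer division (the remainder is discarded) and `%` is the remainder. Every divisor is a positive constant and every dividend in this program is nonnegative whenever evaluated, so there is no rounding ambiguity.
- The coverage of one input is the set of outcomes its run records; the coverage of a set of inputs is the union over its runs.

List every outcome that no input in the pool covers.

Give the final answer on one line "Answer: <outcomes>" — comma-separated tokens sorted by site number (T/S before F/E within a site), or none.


run #1 (a=3, c=1, z=-1) runs B1->T, B1->T, B1->T, B1->F, B2->T, B3->F, B4->F, B5->T; records B1=T, B1=F, B2=T, B3=F, B4=F, B5=T
run #2 (a=3, c=-1, z=-1) runs B1->T, B1->T, B1->F, B2->T, B3->F, B4->F, B5->T; records B1=T, B1=F, B2=T, B3=F, B4=F, B5=T
run #3 (a=4, c=-1, z=-3) runs B1->T, B1->T, B1->F, B2->T, B3->T, B4->T, B4->F, B5->F, B7->E, B8->E, B6->F, B10->T; records B1=T, B1=F, B2=T, B3=T, B4=T, B4=F, B5=F, B6=F, B7=E, B8=E, B10=T
run #4 (a=2, c=-1, z=-2) runs B1->T, B1->T, B1->F, B2->T, B3->T, B4->T, B4->F, B5->F, B7->E, B8->E, B6->F, B10->T; records B1=T, B1=F, B2=T, B3=T, B4=T, B4=F, B5=F, B6=F, B7=E, B8=E, B10=T
run #5 (a=3, c=-2, z=-3) runs B1->T, B1->T, B1->F, B2->T, B3->F, B4->T, B4->F, B5->F, B7->E, B8->E, B6->T, B9->T; records B1=T, B1=F, B2=T, B3=F, B4=T, B4=F, B5=F, B6=T, B7=E, B8=E, B9=T
run #6 (a=1, c=1, z=-2) runs B1->T, B1->T, B1->T, B1->F, B2->F, B3->T, B4->F, B5->F, B7->E, B8->E, B6->F, B10->T; records B1=T, B1=F, B2=F, B3=T, B4=F, B5=F, B6=F, B7=E, B8=E, B10=T
run #7 (a=2, c=-2, z=-2) runs B1->T, B1->T, B1->F, B2->T, B3->T, B4->T, B4->F, B5->F, B7->E, B8->E, B6->F, B10->T; records B1=T, B1=F, B2=T, B3=T, B4=T, B4=F, B5=F, B6=F, B7=E, B8=E, B10=T
union over the pool: B1=T, B1=F, B2=T, B2=F, B3=T, B3=F, B4=T, B4=F, B5=T, B5=F, B6=T, B6=F, B7=E, B8=E, B9=T, B10=T
uncovered (4 of 20): B7=S, B8=S, B9=F, B10=F
Answer: B7=S, B8=S, B9=F, B10=F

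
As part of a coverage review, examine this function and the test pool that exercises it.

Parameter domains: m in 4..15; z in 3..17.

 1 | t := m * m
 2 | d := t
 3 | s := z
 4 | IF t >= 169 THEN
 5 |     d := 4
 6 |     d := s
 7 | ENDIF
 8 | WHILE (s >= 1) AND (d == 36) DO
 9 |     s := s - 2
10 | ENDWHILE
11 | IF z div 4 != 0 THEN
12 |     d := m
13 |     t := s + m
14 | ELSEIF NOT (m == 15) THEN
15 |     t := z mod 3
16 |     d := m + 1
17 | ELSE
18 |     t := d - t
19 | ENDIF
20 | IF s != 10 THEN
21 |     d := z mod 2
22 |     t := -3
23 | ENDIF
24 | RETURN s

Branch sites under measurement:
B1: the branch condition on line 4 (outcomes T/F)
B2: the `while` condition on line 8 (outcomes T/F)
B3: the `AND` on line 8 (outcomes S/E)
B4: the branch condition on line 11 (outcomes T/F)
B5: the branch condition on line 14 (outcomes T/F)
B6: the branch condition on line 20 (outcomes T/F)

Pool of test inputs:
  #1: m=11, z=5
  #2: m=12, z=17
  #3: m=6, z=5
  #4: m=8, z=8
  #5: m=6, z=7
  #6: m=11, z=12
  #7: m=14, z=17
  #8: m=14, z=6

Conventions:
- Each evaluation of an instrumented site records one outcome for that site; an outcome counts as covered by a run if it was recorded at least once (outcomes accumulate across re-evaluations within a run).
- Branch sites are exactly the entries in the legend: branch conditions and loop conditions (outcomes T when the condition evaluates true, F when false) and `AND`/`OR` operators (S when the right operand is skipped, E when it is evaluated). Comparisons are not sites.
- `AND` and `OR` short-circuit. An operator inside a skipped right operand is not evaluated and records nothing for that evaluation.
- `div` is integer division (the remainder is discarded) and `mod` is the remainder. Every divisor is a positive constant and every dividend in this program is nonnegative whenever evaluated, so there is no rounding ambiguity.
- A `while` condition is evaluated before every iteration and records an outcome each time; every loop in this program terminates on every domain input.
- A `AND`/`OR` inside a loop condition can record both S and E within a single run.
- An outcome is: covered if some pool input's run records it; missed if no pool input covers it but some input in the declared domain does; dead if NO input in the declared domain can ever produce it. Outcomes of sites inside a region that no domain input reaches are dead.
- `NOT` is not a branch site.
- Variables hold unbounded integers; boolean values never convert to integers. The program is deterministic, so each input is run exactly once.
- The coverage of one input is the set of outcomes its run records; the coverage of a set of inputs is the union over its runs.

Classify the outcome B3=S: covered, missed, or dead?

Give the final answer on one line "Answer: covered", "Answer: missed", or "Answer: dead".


B3=S is recorded by pool input(s) 3, 5 -> covered
Answer: covered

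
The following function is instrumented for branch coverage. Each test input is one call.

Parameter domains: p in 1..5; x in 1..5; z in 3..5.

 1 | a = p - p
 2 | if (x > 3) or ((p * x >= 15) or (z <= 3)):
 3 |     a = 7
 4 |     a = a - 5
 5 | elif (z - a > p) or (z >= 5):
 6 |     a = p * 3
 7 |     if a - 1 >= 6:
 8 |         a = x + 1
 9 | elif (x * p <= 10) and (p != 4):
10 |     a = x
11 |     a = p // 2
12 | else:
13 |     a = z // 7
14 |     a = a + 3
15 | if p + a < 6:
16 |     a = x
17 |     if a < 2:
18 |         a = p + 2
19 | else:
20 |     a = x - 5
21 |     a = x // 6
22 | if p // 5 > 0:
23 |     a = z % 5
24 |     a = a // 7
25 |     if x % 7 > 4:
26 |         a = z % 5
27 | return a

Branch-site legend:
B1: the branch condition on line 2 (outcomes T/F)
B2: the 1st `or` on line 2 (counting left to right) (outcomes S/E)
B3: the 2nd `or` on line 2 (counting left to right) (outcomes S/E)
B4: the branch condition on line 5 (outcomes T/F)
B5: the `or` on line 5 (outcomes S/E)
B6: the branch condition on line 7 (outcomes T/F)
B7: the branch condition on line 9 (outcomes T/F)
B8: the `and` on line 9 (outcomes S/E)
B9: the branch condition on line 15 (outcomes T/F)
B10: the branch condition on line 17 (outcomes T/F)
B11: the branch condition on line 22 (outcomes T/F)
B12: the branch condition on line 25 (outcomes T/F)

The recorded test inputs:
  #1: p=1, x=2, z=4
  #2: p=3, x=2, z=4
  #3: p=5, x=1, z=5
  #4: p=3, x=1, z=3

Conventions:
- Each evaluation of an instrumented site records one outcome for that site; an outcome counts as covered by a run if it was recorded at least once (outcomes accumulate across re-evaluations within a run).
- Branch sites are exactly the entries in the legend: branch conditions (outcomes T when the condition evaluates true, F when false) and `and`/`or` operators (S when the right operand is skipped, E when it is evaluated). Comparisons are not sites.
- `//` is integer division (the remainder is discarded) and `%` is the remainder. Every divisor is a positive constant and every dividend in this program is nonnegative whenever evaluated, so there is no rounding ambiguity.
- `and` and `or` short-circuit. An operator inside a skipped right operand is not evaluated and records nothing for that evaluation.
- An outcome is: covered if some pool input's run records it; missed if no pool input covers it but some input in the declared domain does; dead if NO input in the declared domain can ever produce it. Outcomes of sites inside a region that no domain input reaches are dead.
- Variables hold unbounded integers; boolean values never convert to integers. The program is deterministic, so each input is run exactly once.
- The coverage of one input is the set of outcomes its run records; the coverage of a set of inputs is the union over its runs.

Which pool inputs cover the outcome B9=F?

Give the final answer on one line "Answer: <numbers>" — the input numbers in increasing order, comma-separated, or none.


input #1 (p=1, x=2, z=4): does not produce B9=F
input #2 (p=3, x=2, z=4): produces B9=F
input #3 (p=5, x=1, z=5): produces B9=F
input #4 (p=3, x=1, z=3): does not produce B9=F
Answer: 2, 3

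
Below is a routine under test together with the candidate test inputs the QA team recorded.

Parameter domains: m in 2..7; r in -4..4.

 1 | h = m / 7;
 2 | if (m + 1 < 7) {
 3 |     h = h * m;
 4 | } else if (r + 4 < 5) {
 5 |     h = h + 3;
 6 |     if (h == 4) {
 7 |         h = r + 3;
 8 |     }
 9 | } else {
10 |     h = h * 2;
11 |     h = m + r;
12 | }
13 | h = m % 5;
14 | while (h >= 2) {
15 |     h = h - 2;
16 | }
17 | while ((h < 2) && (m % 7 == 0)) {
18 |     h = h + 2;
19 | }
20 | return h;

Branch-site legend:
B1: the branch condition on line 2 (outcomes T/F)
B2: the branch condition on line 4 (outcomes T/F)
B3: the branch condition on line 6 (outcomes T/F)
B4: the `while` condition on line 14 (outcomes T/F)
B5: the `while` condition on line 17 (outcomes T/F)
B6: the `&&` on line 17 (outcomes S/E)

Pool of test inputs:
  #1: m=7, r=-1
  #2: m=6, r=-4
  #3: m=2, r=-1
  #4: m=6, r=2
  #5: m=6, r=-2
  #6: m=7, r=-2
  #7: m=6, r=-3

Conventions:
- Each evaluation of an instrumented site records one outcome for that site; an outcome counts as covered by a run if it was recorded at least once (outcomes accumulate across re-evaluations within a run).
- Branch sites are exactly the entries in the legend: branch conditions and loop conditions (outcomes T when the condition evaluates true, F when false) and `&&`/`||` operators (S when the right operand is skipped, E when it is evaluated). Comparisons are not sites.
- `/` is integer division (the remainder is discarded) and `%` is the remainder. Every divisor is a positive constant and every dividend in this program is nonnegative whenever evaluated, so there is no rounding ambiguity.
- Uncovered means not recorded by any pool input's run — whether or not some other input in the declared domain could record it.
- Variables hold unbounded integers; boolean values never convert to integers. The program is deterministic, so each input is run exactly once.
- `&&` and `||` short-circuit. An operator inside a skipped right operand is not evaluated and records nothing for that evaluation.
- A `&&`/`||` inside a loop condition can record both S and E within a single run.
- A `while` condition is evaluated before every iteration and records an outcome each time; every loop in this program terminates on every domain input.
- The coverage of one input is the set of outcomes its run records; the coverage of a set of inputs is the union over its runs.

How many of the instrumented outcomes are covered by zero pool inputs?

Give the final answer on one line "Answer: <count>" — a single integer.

test 1 (m=7, r=-1) fires B1->F, B2->T, B3->T, B4->T, B4->F, B6->E, B5->T, B6->S, B5->F; hits B1=F, B2=T, B3=T, B4=T, B4=F, B5=T, B5=F, B6=S, B6=E
test 2 (m=6, r=-4) fires B1->F, B2->T, B3->F, B4->F, B6->E, B5->F; hits B1=F, B2=T, B3=F, B4=F, B5=F, B6=E
test 3 (m=2, r=-1) fires B1->T, B4->T, B4->F, B6->E, B5->F; hits B1=T, B4=T, B4=F, B5=F, B6=E
test 4 (m=6, r=2) fires B1->F, B2->F, B4->F, B6->E, B5->F; hits B1=F, B2=F, B4=F, B5=F, B6=E
test 5 (m=6, r=-2) fires B1->F, B2->T, B3->F, B4->F, B6->E, B5->F; hits B1=F, B2=T, B3=F, B4=F, B5=F, B6=E
test 6 (m=7, r=-2) fires B1->F, B2->T, B3->T, B4->T, B4->F, B6->E, B5->T, B6->S, B5->F; hits B1=F, B2=T, B3=T, B4=T, B4=F, B5=T, B5=F, B6=S, B6=E
test 7 (m=6, r=-3) fires B1->F, B2->T, B3->F, B4->F, B6->E, B5->F; hits B1=F, B2=T, B3=F, B4=F, B5=F, B6=E
union over the pool: B1=T, B1=F, B2=T, B2=F, B3=T, B3=F, B4=T, B4=F, B5=T, B5=F, B6=S, B6=E
uncovered (0 of 12): none

Answer: 0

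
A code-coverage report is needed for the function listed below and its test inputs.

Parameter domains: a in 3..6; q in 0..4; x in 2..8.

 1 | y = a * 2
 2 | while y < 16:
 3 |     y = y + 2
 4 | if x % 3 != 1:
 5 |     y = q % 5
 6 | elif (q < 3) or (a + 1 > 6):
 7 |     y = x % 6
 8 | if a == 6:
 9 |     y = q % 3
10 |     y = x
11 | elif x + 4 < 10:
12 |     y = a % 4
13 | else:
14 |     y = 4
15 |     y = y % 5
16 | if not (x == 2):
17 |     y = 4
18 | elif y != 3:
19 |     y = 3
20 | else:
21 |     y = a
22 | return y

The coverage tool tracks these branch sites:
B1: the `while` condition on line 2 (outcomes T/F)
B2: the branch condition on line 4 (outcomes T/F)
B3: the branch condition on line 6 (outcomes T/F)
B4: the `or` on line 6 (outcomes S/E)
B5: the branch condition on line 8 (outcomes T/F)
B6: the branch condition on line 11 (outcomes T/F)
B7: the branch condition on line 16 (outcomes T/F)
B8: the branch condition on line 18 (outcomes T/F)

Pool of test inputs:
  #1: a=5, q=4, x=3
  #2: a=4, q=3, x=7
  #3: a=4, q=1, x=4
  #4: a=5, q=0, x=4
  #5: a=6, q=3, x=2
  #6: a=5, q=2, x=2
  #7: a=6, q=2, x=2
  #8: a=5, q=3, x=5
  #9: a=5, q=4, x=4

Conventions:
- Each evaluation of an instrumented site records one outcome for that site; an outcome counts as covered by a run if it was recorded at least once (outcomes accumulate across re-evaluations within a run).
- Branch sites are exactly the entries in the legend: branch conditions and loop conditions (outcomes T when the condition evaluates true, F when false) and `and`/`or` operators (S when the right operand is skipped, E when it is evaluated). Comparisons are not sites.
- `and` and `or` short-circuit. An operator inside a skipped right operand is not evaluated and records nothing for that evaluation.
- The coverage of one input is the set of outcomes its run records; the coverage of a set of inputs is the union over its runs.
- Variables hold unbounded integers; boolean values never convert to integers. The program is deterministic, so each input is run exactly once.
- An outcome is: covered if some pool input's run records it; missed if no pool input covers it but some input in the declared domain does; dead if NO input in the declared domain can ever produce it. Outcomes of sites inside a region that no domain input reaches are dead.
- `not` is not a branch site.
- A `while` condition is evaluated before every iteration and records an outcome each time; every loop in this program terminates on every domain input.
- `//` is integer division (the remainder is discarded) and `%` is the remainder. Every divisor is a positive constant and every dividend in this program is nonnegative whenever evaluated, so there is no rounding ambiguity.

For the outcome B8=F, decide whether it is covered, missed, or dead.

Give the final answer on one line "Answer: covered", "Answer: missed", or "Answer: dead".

no pool input records B8=F
but domain input (a=3, q=0, x=2) does record it -> reachable, so missed

Answer: missed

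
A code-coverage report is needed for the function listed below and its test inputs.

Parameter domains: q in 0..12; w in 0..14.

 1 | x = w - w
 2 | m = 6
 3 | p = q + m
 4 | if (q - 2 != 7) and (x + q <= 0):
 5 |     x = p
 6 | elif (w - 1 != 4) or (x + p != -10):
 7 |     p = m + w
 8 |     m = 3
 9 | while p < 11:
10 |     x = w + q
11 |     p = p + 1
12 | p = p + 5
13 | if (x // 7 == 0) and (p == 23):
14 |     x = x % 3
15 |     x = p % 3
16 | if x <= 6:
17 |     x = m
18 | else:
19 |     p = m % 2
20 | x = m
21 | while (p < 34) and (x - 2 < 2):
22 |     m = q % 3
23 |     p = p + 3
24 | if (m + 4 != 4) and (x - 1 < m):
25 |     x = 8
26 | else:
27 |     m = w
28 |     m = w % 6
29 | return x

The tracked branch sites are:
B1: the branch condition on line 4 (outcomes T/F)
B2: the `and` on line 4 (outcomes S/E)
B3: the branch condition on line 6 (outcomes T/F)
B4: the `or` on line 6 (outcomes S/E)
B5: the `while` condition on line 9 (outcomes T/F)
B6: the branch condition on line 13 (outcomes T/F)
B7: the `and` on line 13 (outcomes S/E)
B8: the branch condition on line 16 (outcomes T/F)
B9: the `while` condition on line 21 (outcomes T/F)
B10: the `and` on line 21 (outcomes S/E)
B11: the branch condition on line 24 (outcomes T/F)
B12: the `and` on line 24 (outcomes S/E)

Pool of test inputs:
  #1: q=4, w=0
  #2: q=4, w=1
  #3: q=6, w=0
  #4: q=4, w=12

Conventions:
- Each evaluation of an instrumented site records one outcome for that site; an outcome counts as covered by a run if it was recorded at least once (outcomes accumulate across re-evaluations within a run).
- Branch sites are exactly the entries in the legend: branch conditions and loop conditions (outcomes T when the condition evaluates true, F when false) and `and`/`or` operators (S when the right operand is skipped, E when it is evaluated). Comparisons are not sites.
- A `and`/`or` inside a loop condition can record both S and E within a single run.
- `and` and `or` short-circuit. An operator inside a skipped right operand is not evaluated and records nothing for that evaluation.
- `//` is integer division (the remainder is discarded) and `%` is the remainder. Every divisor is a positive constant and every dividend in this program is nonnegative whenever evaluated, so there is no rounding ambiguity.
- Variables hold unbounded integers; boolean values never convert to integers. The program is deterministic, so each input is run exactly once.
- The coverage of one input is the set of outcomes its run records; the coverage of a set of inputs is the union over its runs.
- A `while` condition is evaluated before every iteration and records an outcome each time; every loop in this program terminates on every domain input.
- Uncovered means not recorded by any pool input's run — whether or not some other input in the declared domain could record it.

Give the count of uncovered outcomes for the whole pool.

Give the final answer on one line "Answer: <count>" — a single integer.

#1 (q=4, w=0) -> B2->E, B1->F, B4->S, B3->T, B5->T, B5->T, B5->T, B5->T, B5->T, B5->F, B7->E, B6->F, B8->T, B10->E, ...; covered: B1=F, B2=E, B3=T, B4=S, B5=T, B5=F, B6=F, B7=E, B8=T, B9=T, B9=F, B10=S, B10=E, B11=F, B12=E
#2 (q=4, w=1) -> B2->E, B1->F, B4->S, B3->T, B5->T, B5->T, B5->T, B5->T, B5->F, B7->E, B6->F, B8->T, B10->E, B9->T, ...; covered: B1=F, B2=E, B3=T, B4=S, B5=T, B5=F, B6=F, B7=E, B8=T, B9=T, B9=F, B10=S, B10=E, B11=F, B12=E
#3 (q=6, w=0) -> B2->E, B1->F, B4->S, B3->T, B5->T, B5->T, B5->T, B5->T, B5->T, B5->F, B7->E, B6->F, B8->T, B10->E, ...; covered: B1=F, B2=E, B3=T, B4=S, B5=T, B5=F, B6=F, B7=E, B8=T, B9=T, B9=F, B10=S, B10=E, B11=F, B12=S
#4 (q=4, w=12) -> B2->E, B1->F, B4->S, B3->T, B5->F, B7->E, B6->T, B8->T, B10->E, B9->T, B10->E, B9->T, B10->E, B9->T, ...; covered: B1=F, B2=E, B3=T, B4=S, B5=F, B6=T, B7=E, B8=T, B9=T, B9=F, B10=S, B10=E, B11=F, B12=E
union over the pool: B1=F, B2=E, B3=T, B4=S, B5=T, B5=F, B6=T, B6=F, B7=E, B8=T, B9=T, B9=F, B10=S, B10=E, B11=F, B12=S, B12=E
uncovered (7 of 24): B1=T, B2=S, B3=F, B4=E, B7=S, B8=F, B11=T

Answer: 7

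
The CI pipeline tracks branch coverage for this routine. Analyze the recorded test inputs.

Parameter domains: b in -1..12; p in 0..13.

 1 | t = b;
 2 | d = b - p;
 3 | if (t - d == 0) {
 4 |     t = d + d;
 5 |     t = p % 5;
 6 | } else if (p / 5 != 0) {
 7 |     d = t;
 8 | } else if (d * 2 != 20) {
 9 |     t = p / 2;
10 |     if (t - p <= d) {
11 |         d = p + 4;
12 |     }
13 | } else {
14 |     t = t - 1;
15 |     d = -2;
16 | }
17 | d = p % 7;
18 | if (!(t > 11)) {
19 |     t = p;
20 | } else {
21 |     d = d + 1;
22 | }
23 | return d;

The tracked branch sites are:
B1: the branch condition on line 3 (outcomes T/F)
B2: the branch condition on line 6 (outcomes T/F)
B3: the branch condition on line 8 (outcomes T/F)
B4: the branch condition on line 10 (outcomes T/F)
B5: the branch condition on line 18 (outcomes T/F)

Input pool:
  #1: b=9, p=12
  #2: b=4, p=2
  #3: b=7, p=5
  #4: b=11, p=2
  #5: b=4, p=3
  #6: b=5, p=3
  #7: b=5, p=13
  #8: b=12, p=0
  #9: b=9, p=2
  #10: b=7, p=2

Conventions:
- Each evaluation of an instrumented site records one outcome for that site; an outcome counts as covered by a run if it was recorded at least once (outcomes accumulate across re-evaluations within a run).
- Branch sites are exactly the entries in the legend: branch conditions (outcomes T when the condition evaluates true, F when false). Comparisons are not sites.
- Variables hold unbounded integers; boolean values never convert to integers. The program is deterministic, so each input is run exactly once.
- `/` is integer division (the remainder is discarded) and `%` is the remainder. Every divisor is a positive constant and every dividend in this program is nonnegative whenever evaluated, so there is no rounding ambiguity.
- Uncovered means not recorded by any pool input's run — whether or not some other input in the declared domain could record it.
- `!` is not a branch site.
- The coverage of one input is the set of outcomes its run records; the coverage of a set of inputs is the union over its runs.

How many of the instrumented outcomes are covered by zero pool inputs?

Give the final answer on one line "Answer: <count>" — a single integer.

#1 (b=9, p=12) -> covered: B1=F, B2=T, B5=T
#2 (b=4, p=2) -> covered: B1=F, B2=F, B3=T, B4=T, B5=T
#3 (b=7, p=5) -> covered: B1=F, B2=T, B5=T
#4 (b=11, p=2) -> covered: B1=F, B2=F, B3=T, B4=T, B5=T
#5 (b=4, p=3) -> covered: B1=F, B2=F, B3=T, B4=T, B5=T
#6 (b=5, p=3) -> covered: B1=F, B2=F, B3=T, B4=T, B5=T
#7 (b=5, p=13) -> covered: B1=F, B2=T, B5=T
#8 (b=12, p=0) -> covered: B1=T, B5=T
#9 (b=9, p=2) -> covered: B1=F, B2=F, B3=T, B4=T, B5=T
#10 (b=7, p=2) -> covered: B1=F, B2=F, B3=T, B4=T, B5=T
union over the pool: B1=T, B1=F, B2=T, B2=F, B3=T, B4=T, B5=T
uncovered (3 of 10): B3=F, B4=F, B5=F

Answer: 3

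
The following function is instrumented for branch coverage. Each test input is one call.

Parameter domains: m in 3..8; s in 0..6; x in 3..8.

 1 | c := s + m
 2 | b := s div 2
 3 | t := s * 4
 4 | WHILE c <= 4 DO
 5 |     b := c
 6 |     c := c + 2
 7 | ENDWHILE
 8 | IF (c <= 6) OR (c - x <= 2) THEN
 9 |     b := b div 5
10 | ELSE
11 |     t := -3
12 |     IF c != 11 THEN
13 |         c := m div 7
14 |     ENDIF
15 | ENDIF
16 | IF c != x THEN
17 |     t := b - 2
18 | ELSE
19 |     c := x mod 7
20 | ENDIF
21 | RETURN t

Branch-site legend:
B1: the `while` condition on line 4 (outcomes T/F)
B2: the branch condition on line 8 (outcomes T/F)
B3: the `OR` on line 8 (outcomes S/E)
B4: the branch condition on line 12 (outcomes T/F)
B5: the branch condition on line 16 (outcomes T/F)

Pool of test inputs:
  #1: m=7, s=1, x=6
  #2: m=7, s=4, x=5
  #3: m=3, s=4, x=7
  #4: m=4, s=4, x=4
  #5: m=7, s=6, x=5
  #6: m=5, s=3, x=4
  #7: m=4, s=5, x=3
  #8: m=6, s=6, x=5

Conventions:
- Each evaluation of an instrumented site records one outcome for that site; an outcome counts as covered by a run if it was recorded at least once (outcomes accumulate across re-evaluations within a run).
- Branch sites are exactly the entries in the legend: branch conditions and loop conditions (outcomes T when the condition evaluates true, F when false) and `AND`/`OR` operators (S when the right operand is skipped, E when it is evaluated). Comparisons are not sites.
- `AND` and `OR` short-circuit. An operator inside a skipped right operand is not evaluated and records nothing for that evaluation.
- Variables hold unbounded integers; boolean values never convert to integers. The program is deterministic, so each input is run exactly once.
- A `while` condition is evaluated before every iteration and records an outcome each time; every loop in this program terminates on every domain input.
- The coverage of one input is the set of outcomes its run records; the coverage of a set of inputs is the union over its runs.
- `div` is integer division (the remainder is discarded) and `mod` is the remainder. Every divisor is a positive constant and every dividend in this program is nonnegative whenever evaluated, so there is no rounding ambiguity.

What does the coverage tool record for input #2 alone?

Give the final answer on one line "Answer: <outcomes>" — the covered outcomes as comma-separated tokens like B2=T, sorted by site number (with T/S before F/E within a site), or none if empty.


Running input #2 (m=7, s=4, x=5), event by event:
  B1->F, B3->E, B2->F, B4->F, B5->T
collecting distinct outcomes: B1=F, B2=F, B3=E, B4=F, B5=T
Answer: B1=F, B2=F, B3=E, B4=F, B5=T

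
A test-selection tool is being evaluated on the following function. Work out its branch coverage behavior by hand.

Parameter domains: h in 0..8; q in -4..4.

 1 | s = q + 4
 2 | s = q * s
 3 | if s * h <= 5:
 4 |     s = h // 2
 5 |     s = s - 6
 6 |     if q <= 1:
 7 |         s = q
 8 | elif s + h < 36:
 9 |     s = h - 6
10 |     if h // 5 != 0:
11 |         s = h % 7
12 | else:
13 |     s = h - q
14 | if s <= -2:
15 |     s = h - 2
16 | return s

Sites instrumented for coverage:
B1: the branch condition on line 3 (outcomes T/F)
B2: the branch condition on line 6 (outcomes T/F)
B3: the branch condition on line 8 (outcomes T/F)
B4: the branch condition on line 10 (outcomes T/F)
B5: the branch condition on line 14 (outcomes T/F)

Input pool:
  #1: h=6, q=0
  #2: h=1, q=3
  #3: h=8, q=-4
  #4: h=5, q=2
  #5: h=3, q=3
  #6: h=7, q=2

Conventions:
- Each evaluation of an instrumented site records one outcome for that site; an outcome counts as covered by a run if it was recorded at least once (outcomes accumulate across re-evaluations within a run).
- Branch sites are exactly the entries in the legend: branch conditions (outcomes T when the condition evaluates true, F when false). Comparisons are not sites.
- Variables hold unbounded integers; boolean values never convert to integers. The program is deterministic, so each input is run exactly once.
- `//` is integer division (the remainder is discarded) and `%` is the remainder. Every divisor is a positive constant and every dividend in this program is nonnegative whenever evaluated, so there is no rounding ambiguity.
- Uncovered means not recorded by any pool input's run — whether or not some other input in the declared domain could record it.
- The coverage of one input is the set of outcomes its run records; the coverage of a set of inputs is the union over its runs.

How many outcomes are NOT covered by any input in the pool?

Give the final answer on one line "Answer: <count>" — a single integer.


input #1, h=6, q=0: events B1->T, B2->T, B5->F; outcomes B1=T, B2=T, B5=F
input #2, h=1, q=3: events B1->F, B3->T, B4->F, B5->T; outcomes B1=F, B3=T, B4=F, B5=T
input #3, h=8, q=-4: events B1->T, B2->T, B5->T; outcomes B1=T, B2=T, B5=T
input #4, h=5, q=2: events B1->F, B3->T, B4->T, B5->F; outcomes B1=F, B3=T, B4=T, B5=F
input #5, h=3, q=3: events B1->F, B3->T, B4->F, B5->T; outcomes B1=F, B3=T, B4=F, B5=T
input #6, h=7, q=2: events B1->F, B3->T, B4->T, B5->F; outcomes B1=F, B3=T, B4=T, B5=F
union over the pool: B1=T, B1=F, B2=T, B3=T, B4=T, B4=F, B5=T, B5=F
uncovered (2 of 10): B2=F, B3=F
Answer: 2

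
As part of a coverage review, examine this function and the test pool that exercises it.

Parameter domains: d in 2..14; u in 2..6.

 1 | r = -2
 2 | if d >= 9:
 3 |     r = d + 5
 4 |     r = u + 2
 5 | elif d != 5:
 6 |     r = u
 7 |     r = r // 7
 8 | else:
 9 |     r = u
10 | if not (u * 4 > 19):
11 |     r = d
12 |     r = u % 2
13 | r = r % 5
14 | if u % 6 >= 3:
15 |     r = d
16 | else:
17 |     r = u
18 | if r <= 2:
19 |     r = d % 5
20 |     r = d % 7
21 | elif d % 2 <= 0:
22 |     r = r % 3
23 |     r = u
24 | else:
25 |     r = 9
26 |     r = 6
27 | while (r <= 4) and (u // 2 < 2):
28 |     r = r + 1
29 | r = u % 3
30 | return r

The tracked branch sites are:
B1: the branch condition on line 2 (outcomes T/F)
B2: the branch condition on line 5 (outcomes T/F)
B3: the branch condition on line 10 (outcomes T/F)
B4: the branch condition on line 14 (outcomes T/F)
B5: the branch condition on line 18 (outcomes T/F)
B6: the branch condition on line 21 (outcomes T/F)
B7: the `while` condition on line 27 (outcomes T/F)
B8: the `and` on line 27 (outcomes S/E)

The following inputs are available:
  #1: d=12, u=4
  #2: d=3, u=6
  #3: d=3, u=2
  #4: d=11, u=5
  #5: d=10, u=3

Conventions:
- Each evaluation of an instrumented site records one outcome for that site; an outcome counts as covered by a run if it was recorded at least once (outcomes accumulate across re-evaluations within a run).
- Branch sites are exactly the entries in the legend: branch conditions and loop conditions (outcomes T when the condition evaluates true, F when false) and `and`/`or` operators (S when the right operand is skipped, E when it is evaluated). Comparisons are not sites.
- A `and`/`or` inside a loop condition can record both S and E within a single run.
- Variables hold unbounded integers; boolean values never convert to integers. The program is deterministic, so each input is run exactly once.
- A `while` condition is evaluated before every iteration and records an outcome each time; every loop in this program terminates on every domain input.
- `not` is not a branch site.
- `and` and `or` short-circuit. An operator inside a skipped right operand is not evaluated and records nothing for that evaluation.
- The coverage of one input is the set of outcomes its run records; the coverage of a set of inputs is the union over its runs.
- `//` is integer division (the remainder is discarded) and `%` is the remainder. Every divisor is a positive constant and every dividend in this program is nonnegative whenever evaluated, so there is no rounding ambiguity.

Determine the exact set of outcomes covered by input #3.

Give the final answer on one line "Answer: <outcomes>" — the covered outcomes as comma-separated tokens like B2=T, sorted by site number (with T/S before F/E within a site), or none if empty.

Running input #3 (d=3, u=2), event by event:
  B1->F, B2->T, B3->T, B4->F, B5->T, B8->E, B7->T, B8->E, B7->T, B8->S
  B7->F
distinct outcomes covered: B1=F, B2=T, B3=T, B4=F, B5=T, B7=T, B7=F, B8=S, B8=E

Answer: B1=F, B2=T, B3=T, B4=F, B5=T, B7=T, B7=F, B8=S, B8=E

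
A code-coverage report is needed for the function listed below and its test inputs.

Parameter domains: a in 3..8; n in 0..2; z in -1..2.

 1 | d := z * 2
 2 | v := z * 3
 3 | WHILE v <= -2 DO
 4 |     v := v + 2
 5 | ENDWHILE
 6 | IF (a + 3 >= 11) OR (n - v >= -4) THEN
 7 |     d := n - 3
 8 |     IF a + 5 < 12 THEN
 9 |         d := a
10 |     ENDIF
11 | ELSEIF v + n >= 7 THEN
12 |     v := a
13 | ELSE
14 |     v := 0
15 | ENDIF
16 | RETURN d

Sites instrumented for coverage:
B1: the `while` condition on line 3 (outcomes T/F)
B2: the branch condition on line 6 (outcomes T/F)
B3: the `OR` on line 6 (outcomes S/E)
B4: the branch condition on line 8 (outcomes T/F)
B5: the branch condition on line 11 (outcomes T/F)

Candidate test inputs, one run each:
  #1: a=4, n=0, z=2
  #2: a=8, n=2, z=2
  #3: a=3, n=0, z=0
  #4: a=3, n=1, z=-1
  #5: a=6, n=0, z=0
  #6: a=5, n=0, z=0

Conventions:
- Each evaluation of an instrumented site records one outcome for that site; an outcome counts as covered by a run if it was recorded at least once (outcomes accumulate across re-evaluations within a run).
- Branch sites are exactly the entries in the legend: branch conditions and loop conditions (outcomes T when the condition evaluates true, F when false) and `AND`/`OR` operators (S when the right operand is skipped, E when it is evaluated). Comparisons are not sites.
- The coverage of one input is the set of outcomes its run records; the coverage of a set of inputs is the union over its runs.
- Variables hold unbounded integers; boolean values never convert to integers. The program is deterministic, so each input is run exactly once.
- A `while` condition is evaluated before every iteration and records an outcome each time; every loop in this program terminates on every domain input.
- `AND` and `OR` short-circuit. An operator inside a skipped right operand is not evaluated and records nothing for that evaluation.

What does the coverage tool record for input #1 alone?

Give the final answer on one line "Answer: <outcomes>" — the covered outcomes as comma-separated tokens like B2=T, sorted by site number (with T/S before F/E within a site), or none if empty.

Tracing the run of input #1 (a=4, n=0, z=2):
  B1->F, B3->E, B2->F, B5->F
as a set, this run covers: B1=F, B2=F, B3=E, B5=F

Answer: B1=F, B2=F, B3=E, B5=F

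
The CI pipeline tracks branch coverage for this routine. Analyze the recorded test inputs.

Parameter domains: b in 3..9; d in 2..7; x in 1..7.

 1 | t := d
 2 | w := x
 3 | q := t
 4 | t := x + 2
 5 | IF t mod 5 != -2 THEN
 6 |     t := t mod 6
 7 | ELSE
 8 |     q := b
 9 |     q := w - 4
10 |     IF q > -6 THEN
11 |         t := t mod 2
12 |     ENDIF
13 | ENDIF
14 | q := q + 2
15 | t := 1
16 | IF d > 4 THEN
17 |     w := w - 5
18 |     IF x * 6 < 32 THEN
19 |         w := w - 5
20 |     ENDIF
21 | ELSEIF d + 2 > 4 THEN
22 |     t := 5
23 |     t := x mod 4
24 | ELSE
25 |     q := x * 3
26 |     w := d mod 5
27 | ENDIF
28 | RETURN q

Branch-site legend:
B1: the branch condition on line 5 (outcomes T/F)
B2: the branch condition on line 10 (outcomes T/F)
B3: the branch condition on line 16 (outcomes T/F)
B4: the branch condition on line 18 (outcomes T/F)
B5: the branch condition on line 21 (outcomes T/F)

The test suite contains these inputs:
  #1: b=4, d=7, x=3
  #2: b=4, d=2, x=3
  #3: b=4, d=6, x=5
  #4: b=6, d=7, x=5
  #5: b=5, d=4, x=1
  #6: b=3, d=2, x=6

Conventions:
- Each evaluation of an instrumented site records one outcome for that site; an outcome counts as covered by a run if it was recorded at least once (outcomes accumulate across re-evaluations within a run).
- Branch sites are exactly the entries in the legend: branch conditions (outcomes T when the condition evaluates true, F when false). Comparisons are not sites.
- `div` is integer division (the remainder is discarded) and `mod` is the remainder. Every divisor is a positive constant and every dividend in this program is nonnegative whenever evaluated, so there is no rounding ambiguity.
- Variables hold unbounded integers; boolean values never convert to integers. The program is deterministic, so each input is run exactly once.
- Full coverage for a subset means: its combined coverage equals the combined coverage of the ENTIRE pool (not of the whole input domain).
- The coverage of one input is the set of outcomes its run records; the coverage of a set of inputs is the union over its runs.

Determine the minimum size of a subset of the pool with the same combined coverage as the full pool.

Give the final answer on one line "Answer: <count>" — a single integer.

input #1 (b=4, d=7, x=3): events B1->T, B3->T, B4->T; covers B1=T, B3=T, B4=T
input #2 (b=4, d=2, x=3): events B1->T, B3->F, B5->F; covers B1=T, B3=F, B5=F
input #3 (b=4, d=6, x=5): events B1->T, B3->T, B4->T; covers B1=T, B3=T, B4=T
input #4 (b=6, d=7, x=5): events B1->T, B3->T, B4->T; covers B1=T, B3=T, B4=T
input #5 (b=5, d=4, x=1): events B1->T, B3->F, B5->T; covers B1=T, B3=F, B5=T
input #6 (b=3, d=2, x=6): events B1->T, B3->F, B5->F; covers B1=T, B3=F, B5=F
pool-wide coverage (6 outcomes): B1=T, B3=T, B3=F, B4=T, B5=T, B5=F
no size-1 subset reaches all 6 outcomes (best union: 3/6)
no size-2 subset reaches all 6 outcomes (best union: 5/6)
at size 3, {1, 2, 5} reaches all 6 outcomes; every lexicographically earlier size-3 subset fails

Answer: 3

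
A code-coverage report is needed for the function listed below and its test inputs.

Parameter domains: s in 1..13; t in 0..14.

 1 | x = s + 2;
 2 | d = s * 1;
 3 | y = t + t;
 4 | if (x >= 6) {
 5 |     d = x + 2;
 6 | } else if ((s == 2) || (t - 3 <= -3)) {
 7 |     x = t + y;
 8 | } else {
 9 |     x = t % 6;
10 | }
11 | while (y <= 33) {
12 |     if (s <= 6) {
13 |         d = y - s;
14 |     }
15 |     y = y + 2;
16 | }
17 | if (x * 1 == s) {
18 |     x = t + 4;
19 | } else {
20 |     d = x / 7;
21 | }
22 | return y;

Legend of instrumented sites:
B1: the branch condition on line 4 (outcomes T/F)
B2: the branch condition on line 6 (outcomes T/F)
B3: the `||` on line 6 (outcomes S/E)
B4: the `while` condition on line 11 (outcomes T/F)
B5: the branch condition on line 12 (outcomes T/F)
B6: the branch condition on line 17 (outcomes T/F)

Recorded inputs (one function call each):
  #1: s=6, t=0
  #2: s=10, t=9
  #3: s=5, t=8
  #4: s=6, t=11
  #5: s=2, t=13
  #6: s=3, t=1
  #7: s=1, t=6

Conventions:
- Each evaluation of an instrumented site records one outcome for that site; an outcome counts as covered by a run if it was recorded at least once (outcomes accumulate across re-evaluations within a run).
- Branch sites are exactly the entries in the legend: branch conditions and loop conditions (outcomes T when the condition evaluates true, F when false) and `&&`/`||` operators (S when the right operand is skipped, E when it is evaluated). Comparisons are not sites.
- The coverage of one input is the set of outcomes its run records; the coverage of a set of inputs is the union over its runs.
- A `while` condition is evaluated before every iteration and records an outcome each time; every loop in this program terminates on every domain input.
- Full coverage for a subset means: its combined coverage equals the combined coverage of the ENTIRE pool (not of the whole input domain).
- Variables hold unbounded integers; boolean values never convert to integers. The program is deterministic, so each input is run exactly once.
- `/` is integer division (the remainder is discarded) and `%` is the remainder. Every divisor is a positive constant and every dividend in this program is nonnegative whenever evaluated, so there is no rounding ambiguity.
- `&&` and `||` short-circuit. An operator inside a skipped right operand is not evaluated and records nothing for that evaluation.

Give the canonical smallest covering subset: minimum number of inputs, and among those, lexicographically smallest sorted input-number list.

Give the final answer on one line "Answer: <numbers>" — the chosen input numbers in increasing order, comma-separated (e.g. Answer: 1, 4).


#1 (s=6, t=0) -> B1->T, B4->T, B5->T, B4->T, B5->T, B4->T, B5->T, B4->T, B5->T, B4->T, B5->T, B4->T, B5->T, B4->T, ...; covered: B1=T, B4=T, B4=F, B5=T, B6=F
#2 (s=10, t=9) -> B1->T, B4->T, B5->F, B4->T, B5->F, B4->T, B5->F, B4->T, B5->F, B4->T, B5->F, B4->T, B5->F, B4->T, ...; covered: B1=T, B4=T, B4=F, B5=F, B6=F
#3 (s=5, t=8) -> B1->T, B4->T, B5->T, B4->T, B5->T, B4->T, B5->T, B4->T, B5->T, B4->T, B5->T, B4->T, B5->T, B4->T, ...; covered: B1=T, B4=T, B4=F, B5=T, B6=F
#4 (s=6, t=11) -> B1->T, B4->T, B5->T, B4->T, B5->T, B4->T, B5->T, B4->T, B5->T, B4->T, B5->T, B4->T, B5->T, B4->F, ...; covered: B1=T, B4=T, B4=F, B5=T, B6=F
#5 (s=2, t=13) -> B1->F, B3->S, B2->T, B4->T, B5->T, B4->T, B5->T, B4->T, B5->T, B4->T, B5->T, B4->F, B6->F; covered: B1=F, B2=T, B3=S, B4=T, B4=F, B5=T, B6=F
#6 (s=3, t=1) -> B1->F, B3->E, B2->F, B4->T, B5->T, B4->T, B5->T, B4->T, B5->T, B4->T, B5->T, B4->T, B5->T, B4->T, ...; covered: B1=F, B2=F, B3=E, B4=T, B4=F, B5=T, B6=F
#7 (s=1, t=6) -> B1->F, B3->E, B2->F, B4->T, B5->T, B4->T, B5->T, B4->T, B5->T, B4->T, B5->T, B4->T, B5->T, B4->T, ...; covered: B1=F, B2=F, B3=E, B4=T, B4=F, B5=T, B6=F
the full pool covers 11 outcomes: B1=T, B1=F, B2=T, B2=F, B3=S, B3=E, B4=T, B4=F, B5=T, B5=F, B6=F
size 1 is not enough: best union over all size-1 subsets is 7/11
size 2 is not enough: best union over all size-2 subsets is 9/11
inputs {2, 5, 6} (size 3) cover everything; no size-3 subset with a lexicographically smaller index list covers all 11
Answer: 2, 5, 6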